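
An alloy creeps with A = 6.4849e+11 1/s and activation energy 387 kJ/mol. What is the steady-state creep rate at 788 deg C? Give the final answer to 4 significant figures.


rate = A * exp(-Q / (R*T))
T = 788 + 273.15 = 1061.15 K
rate = 6.4849e+11 * exp(-387e3 / (8.314 * 1061.15))
rate = 5.772e-08 1/s


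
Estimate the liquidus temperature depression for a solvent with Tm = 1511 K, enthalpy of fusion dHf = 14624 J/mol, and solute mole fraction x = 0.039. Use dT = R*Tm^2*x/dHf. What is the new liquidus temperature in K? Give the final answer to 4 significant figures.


dT = R*Tm^2*x / dHf
dT = 8.314 * 1511^2 * 0.039 / 14624
dT = 50.6218 K
T_new = 1511 - 50.6218 = 1460 K


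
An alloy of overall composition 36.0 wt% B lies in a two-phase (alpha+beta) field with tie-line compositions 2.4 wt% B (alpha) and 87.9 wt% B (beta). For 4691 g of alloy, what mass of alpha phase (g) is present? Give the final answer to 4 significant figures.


f_alpha = (C_beta - C0) / (C_beta - C_alpha)
f_alpha = (87.9 - 36.0) / (87.9 - 2.4) = 0.607018
m_alpha = f_alpha * m_total = 0.607018 * 4691 = 2848 g


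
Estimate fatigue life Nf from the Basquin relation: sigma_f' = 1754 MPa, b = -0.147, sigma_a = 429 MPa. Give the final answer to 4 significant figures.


sigma_a = sigma_f' * (2*Nf)^b
2*Nf = (sigma_a / sigma_f')^(1/b)
2*Nf = (429 / 1754)^(1/-0.147)
2*Nf = 14466.2
Nf = 7233 cycles


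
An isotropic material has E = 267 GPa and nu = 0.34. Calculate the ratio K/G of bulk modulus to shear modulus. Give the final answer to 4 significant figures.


G = E / (2*(1+nu))
G = 267 / (2*(1+0.34)) = 99.6269 GPa
K = E / (3*(1-2*nu))
K = 267 / (3*(1-2*0.34)) = 278.125 GPa
K/G = 278.125 / 99.6269 = 2.792


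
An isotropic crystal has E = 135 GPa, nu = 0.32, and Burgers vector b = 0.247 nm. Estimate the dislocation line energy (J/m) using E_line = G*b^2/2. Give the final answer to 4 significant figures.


Step 1: G = E / (2*(1+nu))
G = 135 / (2*(1+0.32)) = 51.1364 GPa = 5.11364e+10 Pa
Step 2: E_line = G*b^2/2
b = 0.247 nm = 2.47e-10 m
E_line = 0.5 * 5.11364e+10 * (2.47e-10)^2 = 1.56e-09 J/m


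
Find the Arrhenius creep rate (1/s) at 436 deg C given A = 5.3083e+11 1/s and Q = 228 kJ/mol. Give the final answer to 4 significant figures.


rate = A * exp(-Q / (R*T))
T = 436 + 273.15 = 709.15 K
rate = 5.3083e+11 * exp(-228e3 / (8.314 * 709.15))
rate = 8.517e-06 1/s


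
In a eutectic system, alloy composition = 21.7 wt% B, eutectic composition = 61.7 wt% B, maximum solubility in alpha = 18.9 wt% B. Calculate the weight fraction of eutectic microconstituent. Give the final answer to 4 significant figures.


f_primary = (C_e - C0) / (C_e - C_alpha_max)
f_primary = (61.7 - 21.7) / (61.7 - 18.9)
f_primary = 0.934579
f_eutectic = 1 - 0.934579 = 0.06542


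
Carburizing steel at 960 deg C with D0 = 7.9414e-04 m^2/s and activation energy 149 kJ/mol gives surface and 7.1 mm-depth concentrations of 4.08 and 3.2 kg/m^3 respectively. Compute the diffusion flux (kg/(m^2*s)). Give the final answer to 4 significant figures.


Step 1: D = D0 * exp(-Qd/(R*T))
T = 960 + 273.15 = 1233.15 K
D = 7.9414e-04 * exp(-149e3 / (8.314 * 1233.15)) = 3.87455e-10 m^2/s
Step 2: J = D * (C1 - C2) / dx
J = 3.87455e-10 * (4.08 - 3.2) / 7.1e-03
J = 4.802e-08 kg/(m^2*s)


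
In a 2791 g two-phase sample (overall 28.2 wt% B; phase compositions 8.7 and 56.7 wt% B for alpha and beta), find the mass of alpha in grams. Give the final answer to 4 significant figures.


f_alpha = (C_beta - C0) / (C_beta - C_alpha)
f_alpha = (56.7 - 28.2) / (56.7 - 8.7) = 0.59375
m_alpha = f_alpha * m_total = 0.59375 * 2791 = 1657 g


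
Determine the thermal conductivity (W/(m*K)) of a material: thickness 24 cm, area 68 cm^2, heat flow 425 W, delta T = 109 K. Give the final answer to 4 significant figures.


k = Q*L / (A*dT)
L = 0.24 m, A = 6.8e-03 m^2
k = 425 * 0.24 / (6.8e-03 * 109)
k = 137.6 W/(m*K)


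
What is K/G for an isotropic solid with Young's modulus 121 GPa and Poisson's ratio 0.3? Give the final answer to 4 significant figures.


G = E / (2*(1+nu))
G = 121 / (2*(1+0.3)) = 46.5385 GPa
K = E / (3*(1-2*nu))
K = 121 / (3*(1-2*0.3)) = 100.833 GPa
K/G = 100.833 / 46.5385 = 2.167


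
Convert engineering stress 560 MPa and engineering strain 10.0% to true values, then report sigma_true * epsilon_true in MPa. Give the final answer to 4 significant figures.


sigma_true = sigma_eng * (1 + epsilon_eng)
sigma_true = 560 * (1 + 0.1) = 616 MPa
epsilon_true = ln(1 + epsilon_eng)
epsilon_true = ln(1 + 0.1) = 0.0953102
sigma_true * epsilon_true = 616 * 0.0953102 = 58.71 MPa


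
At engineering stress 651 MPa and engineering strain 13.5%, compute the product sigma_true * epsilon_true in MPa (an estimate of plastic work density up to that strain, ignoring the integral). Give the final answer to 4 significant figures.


sigma_true = sigma_eng * (1 + epsilon_eng)
sigma_true = 651 * (1 + 0.135) = 738.885 MPa
epsilon_true = ln(1 + epsilon_eng)
epsilon_true = ln(1 + 0.135) = 0.126633
sigma_true * epsilon_true = 738.885 * 0.126633 = 93.57 MPa


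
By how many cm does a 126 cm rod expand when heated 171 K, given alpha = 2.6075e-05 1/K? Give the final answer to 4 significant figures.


dL = L0 * alpha * dT
dL = 126 * 2.6075e-05 * 171
dL = 0.5618 cm


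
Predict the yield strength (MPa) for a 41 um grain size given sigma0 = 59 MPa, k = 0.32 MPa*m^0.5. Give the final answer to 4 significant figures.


sigma_y = sigma0 + k / sqrt(d)
d = 41 um = 4.1e-05 m
sigma_y = 59 + 0.32 / sqrt(4.1e-05)
sigma_y = 109 MPa


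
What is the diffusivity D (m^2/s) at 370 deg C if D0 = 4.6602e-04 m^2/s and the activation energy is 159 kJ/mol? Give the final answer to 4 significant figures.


D = D0 * exp(-Qd / (R*T))
T = 643.15 K
D = 4.6602e-04 * exp(-159e3 / (8.314 * 643.15))
D = 5.681e-17 m^2/s


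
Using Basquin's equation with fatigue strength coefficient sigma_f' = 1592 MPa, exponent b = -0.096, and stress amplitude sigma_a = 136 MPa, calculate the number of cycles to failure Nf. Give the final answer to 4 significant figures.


sigma_a = sigma_f' * (2*Nf)^b
2*Nf = (sigma_a / sigma_f')^(1/b)
2*Nf = (136 / 1592)^(1/-0.096)
2*Nf = 1.34651e+11
Nf = 6.733e+10 cycles


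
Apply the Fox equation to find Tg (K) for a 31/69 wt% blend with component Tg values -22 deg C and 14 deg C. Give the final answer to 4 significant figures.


1/Tg = w1/Tg1 + w2/Tg2 (in Kelvin)
Tg1 = 251.15 K, Tg2 = 287.15 K
1/Tg = 0.31/251.15 + 0.69/287.15
Tg = 274.9 K


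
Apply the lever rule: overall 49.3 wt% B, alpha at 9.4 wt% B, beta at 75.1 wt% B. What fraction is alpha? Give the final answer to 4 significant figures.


f_alpha = (C_beta - C0) / (C_beta - C_alpha)
f_alpha = (75.1 - 49.3) / (75.1 - 9.4)
f_alpha = 0.3927


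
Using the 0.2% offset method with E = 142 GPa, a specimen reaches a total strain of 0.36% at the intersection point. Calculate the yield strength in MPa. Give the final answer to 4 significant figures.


Offset strain = 0.002
Elastic strain at yield = total_strain - offset = 3.6e-03 - 0.002 = 1.6e-03
sigma_y = E * elastic_strain = 142000 * 1.6e-03
sigma_y = 227.2 MPa


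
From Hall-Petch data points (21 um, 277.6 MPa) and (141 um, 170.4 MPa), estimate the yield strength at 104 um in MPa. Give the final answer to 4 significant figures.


sigma_y = sigma0 + k / sqrt(d)
1/sqrt(d1) = 1/sqrt(2.1e-05) = 218.218;  1/sqrt(d2) = 84.2152
k = (sigma1 - sigma2) / (1/sqrt(d1) - 1/sqrt(d2)) = (277.6 - 170.4) / (218.218 - 84.2152) = 0.799984 MPa*m^0.5
sigma0 = sigma1 - k/sqrt(d1) = 277.6 - 0.799984*218.218 = 103.029 MPa
sigma_y(d3) = 103.029 + 0.799984 / sqrt(1.04e-04) = 181.5 MPa


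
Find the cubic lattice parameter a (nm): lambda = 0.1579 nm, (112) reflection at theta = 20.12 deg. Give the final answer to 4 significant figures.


d = lambda / (2*sin(theta))
d = 0.1579 / (2*sin(20.12 deg))
d = 0.229514 nm
a = d * sqrt(h^2+k^2+l^2) = 0.229514 * sqrt(6)
a = 0.5622 nm


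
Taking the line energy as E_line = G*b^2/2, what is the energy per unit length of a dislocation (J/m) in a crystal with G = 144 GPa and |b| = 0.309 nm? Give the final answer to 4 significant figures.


E = G*b^2/2
b = 0.309 nm = 3.09e-10 m
G = 144 GPa = 1.44e+11 Pa
E = 0.5 * 1.44e+11 * (3.09e-10)^2
E = 6.875e-09 J/m


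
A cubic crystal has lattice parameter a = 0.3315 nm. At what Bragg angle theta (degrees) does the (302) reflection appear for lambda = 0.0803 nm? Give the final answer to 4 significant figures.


d = a / sqrt(h^2+k^2+l^2)
d = 0.3315 / sqrt(13) = 0.0919416 nm
lambda = 2*d*sin(theta)  =>  sin(theta) = lambda / (2*d)
sin(theta) = 0.0803 / (2 * 0.0919416) = 0.43669
theta = 25.89 deg


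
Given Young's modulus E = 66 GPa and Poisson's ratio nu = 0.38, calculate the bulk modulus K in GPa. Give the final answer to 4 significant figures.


K = E / (3*(1-2*nu))
K = 66 / (3*(1-2*0.38))
K = 91.67 GPa


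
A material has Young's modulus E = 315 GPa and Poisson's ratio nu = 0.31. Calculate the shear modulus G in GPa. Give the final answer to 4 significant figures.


G = E / (2*(1+nu))
G = 315 / (2*(1+0.31))
G = 120.2 GPa


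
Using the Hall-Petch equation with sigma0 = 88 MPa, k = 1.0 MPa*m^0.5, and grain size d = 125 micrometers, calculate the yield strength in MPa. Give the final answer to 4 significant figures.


sigma_y = sigma0 + k / sqrt(d)
d = 125 um = 1.25e-04 m
sigma_y = 88 + 1.0 / sqrt(1.25e-04)
sigma_y = 177.4 MPa


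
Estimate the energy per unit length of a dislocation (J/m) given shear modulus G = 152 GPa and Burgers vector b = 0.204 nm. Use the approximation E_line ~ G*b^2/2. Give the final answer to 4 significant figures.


E = G*b^2/2
b = 0.204 nm = 2.04e-10 m
G = 152 GPa = 1.52e+11 Pa
E = 0.5 * 1.52e+11 * (2.04e-10)^2
E = 3.163e-09 J/m


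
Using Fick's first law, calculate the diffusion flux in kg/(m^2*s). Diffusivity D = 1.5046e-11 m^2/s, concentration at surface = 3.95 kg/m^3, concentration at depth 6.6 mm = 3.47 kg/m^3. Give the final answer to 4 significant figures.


J = -D * (dC/dx) = D * (C1 - C2) / dx
J = 1.5046e-11 * (3.95 - 3.47) / 6.6e-03
J = 1.094e-09 kg/(m^2*s)


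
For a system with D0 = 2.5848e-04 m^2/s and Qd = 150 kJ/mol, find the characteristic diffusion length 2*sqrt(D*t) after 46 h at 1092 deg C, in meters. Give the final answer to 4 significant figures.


Step 1: D = D0 * exp(-Qd/(R*T))
T = 1365.15 K
D = 2.5848e-04 * exp(-150e3 / (8.314 * 1365.15)) = 4.70739e-10 m^2/s
Step 2: L = 2*sqrt(D*t)
t = 46 h = 165600 s
L = 2*sqrt(4.70739e-10 * 165600) = 0.01766 m


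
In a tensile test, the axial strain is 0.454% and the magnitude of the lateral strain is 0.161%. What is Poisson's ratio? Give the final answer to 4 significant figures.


nu = -epsilon_lat / epsilon_axial
Lateral strain is contraction (negative), so using magnitudes:
nu = 0.161 / 0.454
nu = 0.3546


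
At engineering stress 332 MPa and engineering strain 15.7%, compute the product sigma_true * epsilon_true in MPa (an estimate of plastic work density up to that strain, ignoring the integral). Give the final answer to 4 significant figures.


sigma_true = sigma_eng * (1 + epsilon_eng)
sigma_true = 332 * (1 + 0.157) = 384.124 MPa
epsilon_true = ln(1 + epsilon_eng)
epsilon_true = ln(1 + 0.157) = 0.14583
sigma_true * epsilon_true = 384.124 * 0.14583 = 56.02 MPa


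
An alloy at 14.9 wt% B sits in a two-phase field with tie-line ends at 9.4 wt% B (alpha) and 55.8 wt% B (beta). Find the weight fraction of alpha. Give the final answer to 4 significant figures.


f_alpha = (C_beta - C0) / (C_beta - C_alpha)
f_alpha = (55.8 - 14.9) / (55.8 - 9.4)
f_alpha = 0.8815


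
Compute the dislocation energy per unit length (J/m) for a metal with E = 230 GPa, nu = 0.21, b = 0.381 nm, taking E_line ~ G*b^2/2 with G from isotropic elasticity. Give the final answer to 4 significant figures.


Step 1: G = E / (2*(1+nu))
G = 230 / (2*(1+0.21)) = 95.0413 GPa = 9.50413e+10 Pa
Step 2: E_line = G*b^2/2
b = 0.381 nm = 3.81e-10 m
E_line = 0.5 * 9.50413e+10 * (3.81e-10)^2 = 6.898e-09 J/m


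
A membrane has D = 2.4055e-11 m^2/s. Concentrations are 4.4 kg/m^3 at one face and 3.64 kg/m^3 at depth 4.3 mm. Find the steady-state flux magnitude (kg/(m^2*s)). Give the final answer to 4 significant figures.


J = -D * (dC/dx) = D * (C1 - C2) / dx
J = 2.4055e-11 * (4.4 - 3.64) / 4.3e-03
J = 4.252e-09 kg/(m^2*s)


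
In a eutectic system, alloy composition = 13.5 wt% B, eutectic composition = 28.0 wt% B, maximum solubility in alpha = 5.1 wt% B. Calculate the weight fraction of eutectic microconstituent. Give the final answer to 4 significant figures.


f_primary = (C_e - C0) / (C_e - C_alpha_max)
f_primary = (28.0 - 13.5) / (28.0 - 5.1)
f_primary = 0.633188
f_eutectic = 1 - 0.633188 = 0.3668


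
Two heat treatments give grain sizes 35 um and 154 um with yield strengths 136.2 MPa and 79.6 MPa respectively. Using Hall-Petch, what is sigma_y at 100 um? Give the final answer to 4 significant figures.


sigma_y = sigma0 + k / sqrt(d)
1/sqrt(d1) = 1/sqrt(3.5e-05) = 169.031;  1/sqrt(d2) = 80.5823
k = (sigma1 - sigma2) / (1/sqrt(d1) - 1/sqrt(d2)) = (136.2 - 79.6) / (169.031 - 80.5823) = 0.63992 MPa*m^0.5
sigma0 = sigma1 - k/sqrt(d1) = 136.2 - 0.63992*169.031 = 28.0338 MPa
sigma_y(d3) = 28.0338 + 0.63992 / sqrt(1e-04) = 92.03 MPa


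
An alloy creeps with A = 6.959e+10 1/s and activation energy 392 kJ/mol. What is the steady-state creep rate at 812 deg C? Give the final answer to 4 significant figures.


rate = A * exp(-Q / (R*T))
T = 812 + 273.15 = 1085.15 K
rate = 6.959e+10 * exp(-392e3 / (8.314 * 1085.15))
rate = 9.389e-09 1/s


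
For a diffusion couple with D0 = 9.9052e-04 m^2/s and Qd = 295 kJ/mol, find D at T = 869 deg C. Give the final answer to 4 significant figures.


D = D0 * exp(-Qd / (R*T))
T = 1142.15 K
D = 9.9052e-04 * exp(-295e3 / (8.314 * 1142.15))
D = 3.191e-17 m^2/s


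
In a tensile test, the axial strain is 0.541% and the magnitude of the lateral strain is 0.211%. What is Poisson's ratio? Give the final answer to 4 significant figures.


nu = -epsilon_lat / epsilon_axial
Lateral strain is contraction (negative), so using magnitudes:
nu = 0.211 / 0.541
nu = 0.39


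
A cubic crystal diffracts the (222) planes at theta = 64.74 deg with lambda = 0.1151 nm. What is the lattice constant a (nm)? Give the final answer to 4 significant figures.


d = lambda / (2*sin(theta))
d = 0.1151 / (2*sin(64.74 deg))
d = 0.0636347 nm
a = d * sqrt(h^2+k^2+l^2) = 0.0636347 * sqrt(12)
a = 0.2204 nm


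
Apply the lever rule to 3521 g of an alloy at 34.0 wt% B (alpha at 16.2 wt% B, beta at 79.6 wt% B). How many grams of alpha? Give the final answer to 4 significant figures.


f_alpha = (C_beta - C0) / (C_beta - C_alpha)
f_alpha = (79.6 - 34.0) / (79.6 - 16.2) = 0.719243
m_alpha = f_alpha * m_total = 0.719243 * 3521 = 2532 g


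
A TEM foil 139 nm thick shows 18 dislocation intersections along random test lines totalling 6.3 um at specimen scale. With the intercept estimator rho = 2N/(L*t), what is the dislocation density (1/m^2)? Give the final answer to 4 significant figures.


rho = 2N / (L * t)
L = 6.3 um = 6.3e-06 m, t = 139 nm = 1.39e-07 m
rho = 2 * 18 / (6.3e-06 * 1.39e-07)
rho = 4.111e+13 1/m^2


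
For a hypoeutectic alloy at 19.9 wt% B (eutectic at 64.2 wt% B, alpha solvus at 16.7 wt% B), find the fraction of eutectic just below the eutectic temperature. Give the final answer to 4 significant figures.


f_primary = (C_e - C0) / (C_e - C_alpha_max)
f_primary = (64.2 - 19.9) / (64.2 - 16.7)
f_primary = 0.932632
f_eutectic = 1 - 0.932632 = 0.06737


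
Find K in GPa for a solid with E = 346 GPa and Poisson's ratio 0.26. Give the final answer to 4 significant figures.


K = E / (3*(1-2*nu))
K = 346 / (3*(1-2*0.26))
K = 240.3 GPa


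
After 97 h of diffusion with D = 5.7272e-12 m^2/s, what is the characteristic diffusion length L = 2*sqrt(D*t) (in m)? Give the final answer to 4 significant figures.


t = 97 hr = 349200 s
Diffusion length = 2*sqrt(D*t)
= 2*sqrt(5.7272e-12 * 349200)
= 2.828e-03 m


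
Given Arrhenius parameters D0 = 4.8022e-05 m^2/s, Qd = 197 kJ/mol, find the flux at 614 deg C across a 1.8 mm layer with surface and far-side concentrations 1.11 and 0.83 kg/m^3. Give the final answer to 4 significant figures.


Step 1: D = D0 * exp(-Qd/(R*T))
T = 614 + 273.15 = 887.15 K
D = 4.8022e-05 * exp(-197e3 / (8.314 * 887.15)) = 1.20734e-16 m^2/s
Step 2: J = D * (C1 - C2) / dx
J = 1.20734e-16 * (1.11 - 0.83) / 1.8e-03
J = 1.878e-14 kg/(m^2*s)


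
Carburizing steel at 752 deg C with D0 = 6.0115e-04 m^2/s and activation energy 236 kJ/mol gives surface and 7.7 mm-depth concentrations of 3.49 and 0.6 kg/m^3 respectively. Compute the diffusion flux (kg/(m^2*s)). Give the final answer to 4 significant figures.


Step 1: D = D0 * exp(-Qd/(R*T))
T = 752 + 273.15 = 1025.15 K
D = 6.0115e-04 * exp(-236e3 / (8.314 * 1025.15)) = 5.67023e-16 m^2/s
Step 2: J = D * (C1 - C2) / dx
J = 5.67023e-16 * (3.49 - 0.6) / 7.7e-03
J = 2.128e-13 kg/(m^2*s)


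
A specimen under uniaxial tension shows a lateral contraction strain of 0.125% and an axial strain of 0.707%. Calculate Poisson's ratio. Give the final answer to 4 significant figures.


nu = -epsilon_lat / epsilon_axial
Lateral strain is contraction (negative), so using magnitudes:
nu = 0.125 / 0.707
nu = 0.1768


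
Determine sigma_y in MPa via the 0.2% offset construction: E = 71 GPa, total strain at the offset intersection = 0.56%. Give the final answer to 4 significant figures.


Offset strain = 0.002
Elastic strain at yield = total_strain - offset = 5.6e-03 - 0.002 = 3.6e-03
sigma_y = E * elastic_strain = 71000 * 3.6e-03
sigma_y = 255.6 MPa


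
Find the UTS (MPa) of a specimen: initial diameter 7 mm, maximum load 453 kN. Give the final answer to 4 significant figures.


A0 = pi*(d/2)^2 = pi*(7/2)^2 = 38.4845 mm^2
UTS = F_max / A0 = 453*1000 / 38.4845
UTS = 11770 MPa


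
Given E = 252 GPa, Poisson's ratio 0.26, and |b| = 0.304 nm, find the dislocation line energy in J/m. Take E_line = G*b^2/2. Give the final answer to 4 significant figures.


Step 1: G = E / (2*(1+nu))
G = 252 / (2*(1+0.26)) = 100 GPa = 1e+11 Pa
Step 2: E_line = G*b^2/2
b = 0.304 nm = 3.04e-10 m
E_line = 0.5 * 1e+11 * (3.04e-10)^2 = 4.621e-09 J/m


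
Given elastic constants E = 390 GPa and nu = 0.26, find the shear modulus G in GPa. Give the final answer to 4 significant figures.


G = E / (2*(1+nu))
G = 390 / (2*(1+0.26))
G = 154.8 GPa


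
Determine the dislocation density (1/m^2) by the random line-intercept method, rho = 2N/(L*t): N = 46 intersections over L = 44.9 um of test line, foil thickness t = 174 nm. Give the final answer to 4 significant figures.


rho = 2N / (L * t)
L = 44.9 um = 4.49e-05 m, t = 174 nm = 1.74e-07 m
rho = 2 * 46 / (4.49e-05 * 1.74e-07)
rho = 1.178e+13 1/m^2


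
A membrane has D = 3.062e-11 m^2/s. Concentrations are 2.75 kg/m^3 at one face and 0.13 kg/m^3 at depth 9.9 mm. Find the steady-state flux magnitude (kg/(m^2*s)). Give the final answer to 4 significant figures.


J = -D * (dC/dx) = D * (C1 - C2) / dx
J = 3.062e-11 * (2.75 - 0.13) / 9.9e-03
J = 8.103e-09 kg/(m^2*s)


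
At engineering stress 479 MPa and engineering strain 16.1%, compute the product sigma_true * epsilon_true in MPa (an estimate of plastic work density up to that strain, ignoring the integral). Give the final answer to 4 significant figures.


sigma_true = sigma_eng * (1 + epsilon_eng)
sigma_true = 479 * (1 + 0.161) = 556.119 MPa
epsilon_true = ln(1 + epsilon_eng)
epsilon_true = ln(1 + 0.161) = 0.149282
sigma_true * epsilon_true = 556.119 * 0.149282 = 83.02 MPa


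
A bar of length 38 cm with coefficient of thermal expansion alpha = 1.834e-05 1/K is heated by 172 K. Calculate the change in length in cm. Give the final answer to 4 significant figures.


dL = L0 * alpha * dT
dL = 38 * 1.834e-05 * 172
dL = 0.1199 cm


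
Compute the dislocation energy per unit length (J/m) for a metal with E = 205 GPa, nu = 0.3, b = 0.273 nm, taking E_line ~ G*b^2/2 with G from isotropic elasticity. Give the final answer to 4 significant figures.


Step 1: G = E / (2*(1+nu))
G = 205 / (2*(1+0.3)) = 78.8462 GPa = 7.88462e+10 Pa
Step 2: E_line = G*b^2/2
b = 0.273 nm = 2.73e-10 m
E_line = 0.5 * 7.88462e+10 * (2.73e-10)^2 = 2.938e-09 J/m


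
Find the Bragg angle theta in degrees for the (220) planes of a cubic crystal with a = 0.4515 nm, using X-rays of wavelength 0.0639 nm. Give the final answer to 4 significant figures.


d = a / sqrt(h^2+k^2+l^2)
d = 0.4515 / sqrt(8) = 0.159629 nm
lambda = 2*d*sin(theta)  =>  sin(theta) = lambda / (2*d)
sin(theta) = 0.0639 / (2 * 0.159629) = 0.200151
theta = 11.55 deg


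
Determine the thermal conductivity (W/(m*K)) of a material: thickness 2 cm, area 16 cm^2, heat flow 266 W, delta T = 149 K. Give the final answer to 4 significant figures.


k = Q*L / (A*dT)
L = 0.02 m, A = 1.6e-03 m^2
k = 266 * 0.02 / (1.6e-03 * 149)
k = 22.32 W/(m*K)


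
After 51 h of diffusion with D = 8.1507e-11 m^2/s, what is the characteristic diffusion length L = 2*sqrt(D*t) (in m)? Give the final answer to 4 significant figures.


t = 51 hr = 183600 s
Diffusion length = 2*sqrt(D*t)
= 2*sqrt(8.1507e-11 * 183600)
= 7.737e-03 m


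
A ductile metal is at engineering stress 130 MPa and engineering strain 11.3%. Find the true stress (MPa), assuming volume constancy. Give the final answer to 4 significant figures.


sigma_true = sigma_eng * (1 + epsilon_eng)
sigma_true = 130 * (1 + 0.113)
sigma_true = 144.7 MPa


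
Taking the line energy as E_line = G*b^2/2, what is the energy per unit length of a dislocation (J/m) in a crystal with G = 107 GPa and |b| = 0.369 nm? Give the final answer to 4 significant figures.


E = G*b^2/2
b = 0.369 nm = 3.69e-10 m
G = 107 GPa = 1.07e+11 Pa
E = 0.5 * 1.07e+11 * (3.69e-10)^2
E = 7.285e-09 J/m


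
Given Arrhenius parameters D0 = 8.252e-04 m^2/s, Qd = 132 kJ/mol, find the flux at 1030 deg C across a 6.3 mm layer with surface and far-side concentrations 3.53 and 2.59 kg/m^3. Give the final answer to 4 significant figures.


Step 1: D = D0 * exp(-Qd/(R*T))
T = 1030 + 273.15 = 1303.15 K
D = 8.252e-04 * exp(-132e3 / (8.314 * 1303.15)) = 4.2205e-09 m^2/s
Step 2: J = D * (C1 - C2) / dx
J = 4.2205e-09 * (3.53 - 2.59) / 6.3e-03
J = 6.297e-07 kg/(m^2*s)


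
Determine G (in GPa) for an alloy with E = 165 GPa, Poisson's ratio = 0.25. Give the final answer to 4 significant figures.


G = E / (2*(1+nu))
G = 165 / (2*(1+0.25))
G = 66 GPa


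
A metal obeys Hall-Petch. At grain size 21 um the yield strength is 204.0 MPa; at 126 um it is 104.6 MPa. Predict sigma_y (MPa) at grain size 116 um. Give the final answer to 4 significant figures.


sigma_y = sigma0 + k / sqrt(d)
1/sqrt(d1) = 1/sqrt(2.1e-05) = 218.218;  1/sqrt(d2) = 89.0871
k = (sigma1 - sigma2) / (1/sqrt(d1) - 1/sqrt(d2)) = (204.0 - 104.6) / (218.218 - 89.0871) = 0.769762 MPa*m^0.5
sigma0 = sigma1 - k/sqrt(d1) = 204.0 - 0.769762*218.218 = 36.0241 MPa
sigma_y(d3) = 36.0241 + 0.769762 / sqrt(1.16e-04) = 107.5 MPa


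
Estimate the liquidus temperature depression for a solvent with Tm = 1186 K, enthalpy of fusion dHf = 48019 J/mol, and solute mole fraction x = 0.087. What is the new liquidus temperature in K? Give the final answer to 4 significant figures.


dT = R*Tm^2*x / dHf
dT = 8.314 * 1186^2 * 0.087 / 48019
dT = 21.1878 K
T_new = 1186 - 21.1878 = 1165 K


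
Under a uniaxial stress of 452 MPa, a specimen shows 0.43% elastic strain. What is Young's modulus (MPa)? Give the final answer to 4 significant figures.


E = sigma / epsilon
epsilon = 0.43% = 4.3e-03
E = 452 / 4.3e-03
E = 105100 MPa


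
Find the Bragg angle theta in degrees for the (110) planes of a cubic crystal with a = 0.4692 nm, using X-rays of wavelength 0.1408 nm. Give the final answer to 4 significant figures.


d = a / sqrt(h^2+k^2+l^2)
d = 0.4692 / sqrt(2) = 0.331775 nm
lambda = 2*d*sin(theta)  =>  sin(theta) = lambda / (2*d)
sin(theta) = 0.1408 / (2 * 0.331775) = 0.212192
theta = 12.25 deg


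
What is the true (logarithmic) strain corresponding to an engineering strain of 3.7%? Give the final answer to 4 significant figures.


epsilon_true = ln(1 + epsilon_eng)
epsilon_true = ln(1 + 0.037)
epsilon_true = 0.03633


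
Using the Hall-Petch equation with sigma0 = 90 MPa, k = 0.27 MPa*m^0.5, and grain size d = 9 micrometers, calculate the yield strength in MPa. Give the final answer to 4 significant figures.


sigma_y = sigma0 + k / sqrt(d)
d = 9 um = 9e-06 m
sigma_y = 90 + 0.27 / sqrt(9e-06)
sigma_y = 180 MPa


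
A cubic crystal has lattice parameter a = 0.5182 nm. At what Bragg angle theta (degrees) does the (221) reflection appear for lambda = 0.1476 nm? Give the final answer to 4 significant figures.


d = a / sqrt(h^2+k^2+l^2)
d = 0.5182 / sqrt(9) = 0.172733 nm
lambda = 2*d*sin(theta)  =>  sin(theta) = lambda / (2*d)
sin(theta) = 0.1476 / (2 * 0.172733) = 0.427248
theta = 25.29 deg


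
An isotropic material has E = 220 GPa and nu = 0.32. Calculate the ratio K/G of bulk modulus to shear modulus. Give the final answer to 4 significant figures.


G = E / (2*(1+nu))
G = 220 / (2*(1+0.32)) = 83.3333 GPa
K = E / (3*(1-2*nu))
K = 220 / (3*(1-2*0.32)) = 203.704 GPa
K/G = 203.704 / 83.3333 = 2.444


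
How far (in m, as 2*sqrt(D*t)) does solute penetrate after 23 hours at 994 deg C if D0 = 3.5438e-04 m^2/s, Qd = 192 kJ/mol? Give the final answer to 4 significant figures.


Step 1: D = D0 * exp(-Qd/(R*T))
T = 1267.15 K
D = 3.5438e-04 * exp(-192e3 / (8.314 * 1267.15)) = 4.31054e-12 m^2/s
Step 2: L = 2*sqrt(D*t)
t = 23 h = 82800 s
L = 2*sqrt(4.31054e-12 * 82800) = 1.195e-03 m


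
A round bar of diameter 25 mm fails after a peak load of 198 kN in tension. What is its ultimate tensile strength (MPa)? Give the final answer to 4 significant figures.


A0 = pi*(d/2)^2 = pi*(25/2)^2 = 490.874 mm^2
UTS = F_max / A0 = 198*1000 / 490.874
UTS = 403.4 MPa


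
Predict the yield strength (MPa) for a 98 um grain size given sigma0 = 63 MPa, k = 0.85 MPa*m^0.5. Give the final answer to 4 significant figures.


sigma_y = sigma0 + k / sqrt(d)
d = 98 um = 9.8e-05 m
sigma_y = 63 + 0.85 / sqrt(9.8e-05)
sigma_y = 148.9 MPa


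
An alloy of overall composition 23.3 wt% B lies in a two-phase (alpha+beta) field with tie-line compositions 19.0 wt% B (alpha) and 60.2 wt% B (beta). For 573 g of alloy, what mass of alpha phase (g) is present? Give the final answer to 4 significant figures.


f_alpha = (C_beta - C0) / (C_beta - C_alpha)
f_alpha = (60.2 - 23.3) / (60.2 - 19.0) = 0.895631
m_alpha = f_alpha * m_total = 0.895631 * 573 = 513.2 g


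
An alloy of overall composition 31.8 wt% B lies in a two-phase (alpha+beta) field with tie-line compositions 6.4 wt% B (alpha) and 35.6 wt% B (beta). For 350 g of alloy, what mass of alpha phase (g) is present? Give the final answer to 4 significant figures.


f_alpha = (C_beta - C0) / (C_beta - C_alpha)
f_alpha = (35.6 - 31.8) / (35.6 - 6.4) = 0.130137
m_alpha = f_alpha * m_total = 0.130137 * 350 = 45.55 g


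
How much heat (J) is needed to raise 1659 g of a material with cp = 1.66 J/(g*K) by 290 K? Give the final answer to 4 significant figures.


Q = m * cp * dT
Q = 1659 * 1.66 * 290
Q = 798600 J


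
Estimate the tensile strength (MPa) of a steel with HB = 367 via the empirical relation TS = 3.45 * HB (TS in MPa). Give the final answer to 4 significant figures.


TS (MPa) = 3.45 * HB
TS = 3.45 * 367
TS = 1266 MPa


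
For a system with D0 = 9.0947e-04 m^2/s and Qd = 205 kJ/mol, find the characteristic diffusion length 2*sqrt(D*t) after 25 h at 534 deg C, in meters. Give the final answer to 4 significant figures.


Step 1: D = D0 * exp(-Qd/(R*T))
T = 807.15 K
D = 9.0947e-04 * exp(-205e3 / (8.314 * 807.15)) = 4.91759e-17 m^2/s
Step 2: L = 2*sqrt(D*t)
t = 25 h = 90000 s
L = 2*sqrt(4.91759e-17 * 90000) = 4.208e-06 m


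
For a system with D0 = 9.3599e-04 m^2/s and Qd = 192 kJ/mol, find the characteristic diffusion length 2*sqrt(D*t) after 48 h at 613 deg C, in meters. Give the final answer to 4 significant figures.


Step 1: D = D0 * exp(-Qd/(R*T))
T = 886.15 K
D = 9.3599e-04 * exp(-192e3 / (8.314 * 886.15)) = 4.50099e-15 m^2/s
Step 2: L = 2*sqrt(D*t)
t = 48 h = 172800 s
L = 2*sqrt(4.50099e-15 * 172800) = 5.578e-05 m


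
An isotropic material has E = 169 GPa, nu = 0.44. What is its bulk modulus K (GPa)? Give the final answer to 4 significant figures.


K = E / (3*(1-2*nu))
K = 169 / (3*(1-2*0.44))
K = 469.4 GPa


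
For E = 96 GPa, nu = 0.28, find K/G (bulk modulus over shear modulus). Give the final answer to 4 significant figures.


G = E / (2*(1+nu))
G = 96 / (2*(1+0.28)) = 37.5 GPa
K = E / (3*(1-2*nu))
K = 96 / (3*(1-2*0.28)) = 72.7273 GPa
K/G = 72.7273 / 37.5 = 1.939


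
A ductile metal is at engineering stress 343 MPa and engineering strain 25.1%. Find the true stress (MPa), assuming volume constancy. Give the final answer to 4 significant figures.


sigma_true = sigma_eng * (1 + epsilon_eng)
sigma_true = 343 * (1 + 0.251)
sigma_true = 429.1 MPa


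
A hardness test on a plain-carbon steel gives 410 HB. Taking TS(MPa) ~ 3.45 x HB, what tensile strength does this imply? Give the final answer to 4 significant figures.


TS (MPa) = 3.45 * HB
TS = 3.45 * 410
TS = 1415 MPa


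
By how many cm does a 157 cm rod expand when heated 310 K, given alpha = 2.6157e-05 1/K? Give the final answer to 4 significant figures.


dL = L0 * alpha * dT
dL = 157 * 2.6157e-05 * 310
dL = 1.273 cm


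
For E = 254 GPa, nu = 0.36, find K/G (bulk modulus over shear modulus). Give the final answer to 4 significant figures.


G = E / (2*(1+nu))
G = 254 / (2*(1+0.36)) = 93.3824 GPa
K = E / (3*(1-2*nu))
K = 254 / (3*(1-2*0.36)) = 302.381 GPa
K/G = 302.381 / 93.3824 = 3.238


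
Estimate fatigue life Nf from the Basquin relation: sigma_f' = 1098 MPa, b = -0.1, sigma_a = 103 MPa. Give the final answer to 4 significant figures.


sigma_a = sigma_f' * (2*Nf)^b
2*Nf = (sigma_a / sigma_f')^(1/b)
2*Nf = (103 / 1098)^(1/-0.1)
2*Nf = 1.89518e+10
Nf = 9.476e+09 cycles


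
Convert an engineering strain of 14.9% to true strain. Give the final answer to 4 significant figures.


epsilon_true = ln(1 + epsilon_eng)
epsilon_true = ln(1 + 0.149)
epsilon_true = 0.1389


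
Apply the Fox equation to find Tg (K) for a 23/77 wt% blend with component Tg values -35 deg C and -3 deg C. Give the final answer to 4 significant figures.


1/Tg = w1/Tg1 + w2/Tg2 (in Kelvin)
Tg1 = 238.15 K, Tg2 = 270.15 K
1/Tg = 0.23/238.15 + 0.77/270.15
Tg = 262.1 K


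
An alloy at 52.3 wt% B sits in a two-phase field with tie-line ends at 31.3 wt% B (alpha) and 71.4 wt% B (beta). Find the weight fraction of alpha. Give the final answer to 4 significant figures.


f_alpha = (C_beta - C0) / (C_beta - C_alpha)
f_alpha = (71.4 - 52.3) / (71.4 - 31.3)
f_alpha = 0.4763


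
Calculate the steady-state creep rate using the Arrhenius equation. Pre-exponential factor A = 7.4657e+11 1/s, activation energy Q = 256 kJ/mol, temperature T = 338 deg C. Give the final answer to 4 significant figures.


rate = A * exp(-Q / (R*T))
T = 338 + 273.15 = 611.15 K
rate = 7.4657e+11 * exp(-256e3 / (8.314 * 611.15))
rate = 9.82e-11 1/s


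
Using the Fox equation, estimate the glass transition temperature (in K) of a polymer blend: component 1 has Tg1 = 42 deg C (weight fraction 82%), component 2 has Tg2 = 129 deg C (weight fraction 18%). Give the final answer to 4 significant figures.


1/Tg = w1/Tg1 + w2/Tg2 (in Kelvin)
Tg1 = 315.15 K, Tg2 = 402.15 K
1/Tg = 0.82/315.15 + 0.18/402.15
Tg = 327.9 K


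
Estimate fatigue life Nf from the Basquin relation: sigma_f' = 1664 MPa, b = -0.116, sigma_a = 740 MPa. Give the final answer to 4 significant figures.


sigma_a = sigma_f' * (2*Nf)^b
2*Nf = (sigma_a / sigma_f')^(1/b)
2*Nf = (740 / 1664)^(1/-0.116)
2*Nf = 1080.95
Nf = 540.5 cycles


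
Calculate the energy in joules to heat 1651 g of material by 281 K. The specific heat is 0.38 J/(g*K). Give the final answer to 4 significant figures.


Q = m * cp * dT
Q = 1651 * 0.38 * 281
Q = 176300 J


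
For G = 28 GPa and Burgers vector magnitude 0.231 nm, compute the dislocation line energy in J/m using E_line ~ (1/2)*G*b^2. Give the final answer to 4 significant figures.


E = G*b^2/2
b = 0.231 nm = 2.31e-10 m
G = 28 GPa = 2.8e+10 Pa
E = 0.5 * 2.8e+10 * (2.31e-10)^2
E = 7.471e-10 J/m


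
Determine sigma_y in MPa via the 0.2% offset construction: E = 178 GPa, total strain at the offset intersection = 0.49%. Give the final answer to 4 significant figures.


Offset strain = 0.002
Elastic strain at yield = total_strain - offset = 4.9e-03 - 0.002 = 2.9e-03
sigma_y = E * elastic_strain = 178000 * 2.9e-03
sigma_y = 516.2 MPa


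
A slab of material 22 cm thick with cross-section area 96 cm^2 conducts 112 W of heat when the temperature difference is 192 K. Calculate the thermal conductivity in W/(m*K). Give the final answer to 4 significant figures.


k = Q*L / (A*dT)
L = 0.22 m, A = 9.6e-03 m^2
k = 112 * 0.22 / (9.6e-03 * 192)
k = 13.37 W/(m*K)


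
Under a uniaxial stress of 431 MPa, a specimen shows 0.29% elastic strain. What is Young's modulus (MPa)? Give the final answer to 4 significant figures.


E = sigma / epsilon
epsilon = 0.29% = 2.9e-03
E = 431 / 2.9e-03
E = 148600 MPa


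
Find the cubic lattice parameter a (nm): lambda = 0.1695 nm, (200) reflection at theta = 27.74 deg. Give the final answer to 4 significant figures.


d = lambda / (2*sin(theta))
d = 0.1695 / (2*sin(27.74 deg))
d = 0.182078 nm
a = d * sqrt(h^2+k^2+l^2) = 0.182078 * sqrt(4)
a = 0.3642 nm


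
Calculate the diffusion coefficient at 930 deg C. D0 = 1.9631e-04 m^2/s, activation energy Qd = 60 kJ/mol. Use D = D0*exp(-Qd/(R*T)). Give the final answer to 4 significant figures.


D = D0 * exp(-Qd / (R*T))
T = 1203.15 K
D = 1.9631e-04 * exp(-60e3 / (8.314 * 1203.15))
D = 4.875e-07 m^2/s


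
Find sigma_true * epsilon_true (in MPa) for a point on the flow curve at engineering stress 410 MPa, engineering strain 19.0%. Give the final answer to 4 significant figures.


sigma_true = sigma_eng * (1 + epsilon_eng)
sigma_true = 410 * (1 + 0.19) = 487.9 MPa
epsilon_true = ln(1 + epsilon_eng)
epsilon_true = ln(1 + 0.19) = 0.173953
sigma_true * epsilon_true = 487.9 * 0.173953 = 84.87 MPa


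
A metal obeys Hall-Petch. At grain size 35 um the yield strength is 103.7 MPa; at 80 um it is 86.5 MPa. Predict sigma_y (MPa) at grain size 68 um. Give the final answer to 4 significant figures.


sigma_y = sigma0 + k / sqrt(d)
1/sqrt(d1) = 1/sqrt(3.5e-05) = 169.031;  1/sqrt(d2) = 111.803
k = (sigma1 - sigma2) / (1/sqrt(d1) - 1/sqrt(d2)) = (103.7 - 86.5) / (169.031 - 111.803) = 0.300555 MPa*m^0.5
sigma0 = sigma1 - k/sqrt(d1) = 103.7 - 0.300555*169.031 = 52.8969 MPa
sigma_y(d3) = 52.8969 + 0.300555 / sqrt(6.8e-05) = 89.34 MPa


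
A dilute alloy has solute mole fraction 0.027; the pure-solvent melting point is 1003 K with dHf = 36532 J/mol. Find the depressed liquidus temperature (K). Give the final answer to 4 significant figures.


dT = R*Tm^2*x / dHf
dT = 8.314 * 1003^2 * 0.027 / 36532
dT = 6.18162 K
T_new = 1003 - 6.18162 = 996.8 K


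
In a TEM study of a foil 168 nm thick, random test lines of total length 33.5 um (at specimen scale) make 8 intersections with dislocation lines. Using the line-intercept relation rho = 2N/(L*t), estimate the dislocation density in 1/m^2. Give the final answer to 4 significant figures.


rho = 2N / (L * t)
L = 33.5 um = 3.35e-05 m, t = 168 nm = 1.68e-07 m
rho = 2 * 8 / (3.35e-05 * 1.68e-07)
rho = 2.843e+12 1/m^2


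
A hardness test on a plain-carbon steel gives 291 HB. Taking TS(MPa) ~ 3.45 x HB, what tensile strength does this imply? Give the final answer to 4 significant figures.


TS (MPa) = 3.45 * HB
TS = 3.45 * 291
TS = 1004 MPa


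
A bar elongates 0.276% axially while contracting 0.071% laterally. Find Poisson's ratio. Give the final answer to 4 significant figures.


nu = -epsilon_lat / epsilon_axial
Lateral strain is contraction (negative), so using magnitudes:
nu = 0.071 / 0.276
nu = 0.2572


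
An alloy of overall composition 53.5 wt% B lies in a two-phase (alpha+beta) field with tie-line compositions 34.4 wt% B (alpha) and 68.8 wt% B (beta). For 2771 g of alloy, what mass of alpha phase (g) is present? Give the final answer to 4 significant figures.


f_alpha = (C_beta - C0) / (C_beta - C_alpha)
f_alpha = (68.8 - 53.5) / (68.8 - 34.4) = 0.444767
m_alpha = f_alpha * m_total = 0.444767 * 2771 = 1232 g


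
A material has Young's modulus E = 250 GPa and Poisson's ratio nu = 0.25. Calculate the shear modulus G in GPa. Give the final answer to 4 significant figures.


G = E / (2*(1+nu))
G = 250 / (2*(1+0.25))
G = 100 GPa


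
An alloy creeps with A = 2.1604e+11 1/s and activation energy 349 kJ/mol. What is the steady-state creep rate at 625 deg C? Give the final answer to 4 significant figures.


rate = A * exp(-Q / (R*T))
T = 625 + 273.15 = 898.15 K
rate = 2.1604e+11 * exp(-349e3 / (8.314 * 898.15))
rate = 1.088e-09 1/s


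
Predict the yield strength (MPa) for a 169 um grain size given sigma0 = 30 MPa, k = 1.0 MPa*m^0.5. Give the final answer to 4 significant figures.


sigma_y = sigma0 + k / sqrt(d)
d = 169 um = 1.69e-04 m
sigma_y = 30 + 1.0 / sqrt(1.69e-04)
sigma_y = 106.9 MPa


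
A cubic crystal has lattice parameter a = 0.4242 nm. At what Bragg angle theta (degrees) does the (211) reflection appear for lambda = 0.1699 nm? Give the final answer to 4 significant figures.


d = a / sqrt(h^2+k^2+l^2)
d = 0.4242 / sqrt(6) = 0.173179 nm
lambda = 2*d*sin(theta)  =>  sin(theta) = lambda / (2*d)
sin(theta) = 0.1699 / (2 * 0.173179) = 0.490533
theta = 29.38 deg


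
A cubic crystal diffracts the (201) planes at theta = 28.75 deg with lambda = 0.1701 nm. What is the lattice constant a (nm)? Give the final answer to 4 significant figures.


d = lambda / (2*sin(theta))
d = 0.1701 / (2*sin(28.75 deg))
d = 0.176823 nm
a = d * sqrt(h^2+k^2+l^2) = 0.176823 * sqrt(5)
a = 0.3954 nm


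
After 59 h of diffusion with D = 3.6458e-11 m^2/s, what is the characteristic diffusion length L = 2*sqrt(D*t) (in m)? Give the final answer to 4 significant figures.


t = 59 hr = 212400 s
Diffusion length = 2*sqrt(D*t)
= 2*sqrt(3.6458e-11 * 212400)
= 5.565e-03 m


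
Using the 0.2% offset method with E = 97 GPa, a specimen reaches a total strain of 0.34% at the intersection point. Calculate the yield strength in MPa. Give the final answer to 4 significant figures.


Offset strain = 0.002
Elastic strain at yield = total_strain - offset = 3.4e-03 - 0.002 = 1.4e-03
sigma_y = E * elastic_strain = 97000 * 1.4e-03
sigma_y = 135.8 MPa


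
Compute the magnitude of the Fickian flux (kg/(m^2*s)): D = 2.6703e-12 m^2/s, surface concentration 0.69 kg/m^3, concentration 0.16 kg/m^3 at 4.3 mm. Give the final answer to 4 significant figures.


J = -D * (dC/dx) = D * (C1 - C2) / dx
J = 2.6703e-12 * (0.69 - 0.16) / 4.3e-03
J = 3.291e-10 kg/(m^2*s)


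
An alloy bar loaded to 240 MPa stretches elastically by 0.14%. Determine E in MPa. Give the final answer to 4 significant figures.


E = sigma / epsilon
epsilon = 0.14% = 1.4e-03
E = 240 / 1.4e-03
E = 171400 MPa


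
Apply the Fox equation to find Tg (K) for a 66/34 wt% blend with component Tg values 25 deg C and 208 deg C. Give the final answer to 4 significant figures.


1/Tg = w1/Tg1 + w2/Tg2 (in Kelvin)
Tg1 = 298.15 K, Tg2 = 481.15 K
1/Tg = 0.66/298.15 + 0.34/481.15
Tg = 342.4 K


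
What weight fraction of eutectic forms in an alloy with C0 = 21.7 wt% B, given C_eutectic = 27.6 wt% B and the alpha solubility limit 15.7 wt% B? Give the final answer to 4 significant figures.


f_primary = (C_e - C0) / (C_e - C_alpha_max)
f_primary = (27.6 - 21.7) / (27.6 - 15.7)
f_primary = 0.495798
f_eutectic = 1 - 0.495798 = 0.5042
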